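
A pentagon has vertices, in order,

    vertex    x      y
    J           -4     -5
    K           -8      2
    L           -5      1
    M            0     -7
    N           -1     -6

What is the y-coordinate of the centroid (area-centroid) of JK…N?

Apply the shoelace formula. First the cross-terms c_i = x_i·y_{i+1} − x_{i+1}·y_i:
  -48, 2, 35, -7, -19  ⇒  2A = -37, A = -18.5.
Then Σ (y_i + y_{i+1})·c_i = 240, so ȳ = 240 / (6·(-18.5)) = -80/37.

-80/37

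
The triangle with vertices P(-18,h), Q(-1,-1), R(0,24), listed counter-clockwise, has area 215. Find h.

Write out the shoelace sum; only the two edges meeting at P involve h:
2·Area = [(0·h − (-18)·24) + ((-18)·(-1) − (-1)·h)] + -24
       = 1·h + 426 = 430
⇒ h = 4.

4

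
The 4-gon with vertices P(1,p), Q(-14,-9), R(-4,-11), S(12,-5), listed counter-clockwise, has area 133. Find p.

0

Write out the shoelace sum; only the two edges meeting at P involve p:
2·Area = [(12·p − 1·(-5)) + (1·(-9) − (-14)·p)] + 270
       = 26·p + 266 = 266
⇒ p = 0.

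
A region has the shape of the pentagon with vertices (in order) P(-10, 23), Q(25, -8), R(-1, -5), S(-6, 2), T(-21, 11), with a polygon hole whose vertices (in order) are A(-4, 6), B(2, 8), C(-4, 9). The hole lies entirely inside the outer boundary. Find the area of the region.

519.5

Outer boundary:
Cross-terms: -495, -133, -32, -24, -373  ⇒  Σ = -1057
Area = |Σ|/2 = 528.5.
Hole:
Σ = (-44) + (50) + (12) = 18
Area = |Σ|/2 = 9.
Net area = 528.5 − 9 = 519.5.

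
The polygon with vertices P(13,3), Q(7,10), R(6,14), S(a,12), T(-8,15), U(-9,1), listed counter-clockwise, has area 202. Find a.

Write out the shoelace sum; only the two edges meeting at S involve a:
2·Area = [(6·12 − a·14) + (a·15 − (-8)·12)] + 234
       = 1·a + 402 = 404
⇒ a = 2.

2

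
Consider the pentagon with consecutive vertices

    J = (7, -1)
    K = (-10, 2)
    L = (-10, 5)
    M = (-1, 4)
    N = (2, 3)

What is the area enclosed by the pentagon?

Apply the shoelace formula: 2A = Σ (x_i·y_{i+1} − x_{i+1}·y_i), indices taken mod 5.
Σ = (4) + (-30) + (-35) + (-11) + (-23) = -95
Area = |Σ|/2 = 47.5.

47.5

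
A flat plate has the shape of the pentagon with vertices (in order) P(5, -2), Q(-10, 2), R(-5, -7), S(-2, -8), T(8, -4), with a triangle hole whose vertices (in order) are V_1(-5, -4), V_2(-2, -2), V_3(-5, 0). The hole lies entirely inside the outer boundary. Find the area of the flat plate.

80

Outer boundary:
Apply the surveyor's formula: 2A = Σ (x_i·y_{i+1} − x_{i+1}·y_i), indices taken mod 5.
Σ = (-10) + (80) + (26) + (72) + (4) = 172
Area = |Σ|/2 = 86.
Hole:
Apply the surveyor's formula: 2A = Σ (x_i·y_{i+1} − x_{i+1}·y_i), indices taken mod 3.
Σ = (2) + (-10) + (20) = 12
Area = |Σ|/2 = 6.
Net area = 86 − 6 = 80.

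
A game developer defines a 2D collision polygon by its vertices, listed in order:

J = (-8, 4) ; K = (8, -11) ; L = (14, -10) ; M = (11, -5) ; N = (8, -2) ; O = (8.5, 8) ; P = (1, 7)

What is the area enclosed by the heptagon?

190.25

Σ = (56) + (74) + (40) + (18) + (81) + (51.5) + (60) = 380.5
Area = |Σ|/2 = 190.25.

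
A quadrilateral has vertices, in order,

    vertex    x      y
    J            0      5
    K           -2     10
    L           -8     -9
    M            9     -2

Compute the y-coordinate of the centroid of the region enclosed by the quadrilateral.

Apply the shoelace (surveyor's) formula. First the cross-terms c_i = x_i·y_{i+1} − x_{i+1}·y_i:
  10, 98, 97, 45  ⇒  2A = 250, A = 125.
Then Σ (y_i + y_{i+1})·c_i = -684, so ȳ = -684 / (6·125) = -0.912.

-0.912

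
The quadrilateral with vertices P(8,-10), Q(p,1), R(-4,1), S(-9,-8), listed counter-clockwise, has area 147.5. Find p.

Write out the shoelace sum; only the two edges meeting at Q involve p:
2·Area = [(8·1 − p·(-10)) + (p·1 − (-4)·1)] + 195
       = 11·p + 207 = 295
⇒ p = 8.

8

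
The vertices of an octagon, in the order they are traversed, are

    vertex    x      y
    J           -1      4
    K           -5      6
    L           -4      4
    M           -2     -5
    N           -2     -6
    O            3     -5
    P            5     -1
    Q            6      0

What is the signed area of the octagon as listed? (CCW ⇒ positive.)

Apply Gauss's area formula: 2A = Σ (x_i·y_{i+1} − x_{i+1}·y_i), indices taken mod 8.
Cross-terms: 14, 4, 28, 2, 28, 22, 6, 24  ⇒  Σ = 128
Signed area = Σ/2 = 64 (positive ⇒ counter-clockwise traversal).

64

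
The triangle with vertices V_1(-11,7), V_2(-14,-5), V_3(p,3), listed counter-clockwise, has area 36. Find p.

The doubled signed area Σ (x_i y_{i+1} − x_{i+1} y_i) is linear in p.
With p=0 it equals 144; the coefficient of p is 12 (from the two edges through V_3).
So 12·p + 144 = 2·36 = 72 ⇒ p = -6.

-6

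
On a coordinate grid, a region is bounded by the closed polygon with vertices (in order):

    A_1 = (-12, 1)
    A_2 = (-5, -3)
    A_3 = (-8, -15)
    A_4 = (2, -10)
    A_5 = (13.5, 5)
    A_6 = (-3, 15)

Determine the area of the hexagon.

370.75

Apply Gauss's area formula: 2A = Σ (x_i·y_{i+1} − x_{i+1}·y_i), indices taken mod 6.
Σ = (41) + (51) + (110) + (145) + (217.5) + (177) = 741.5
Area = |Σ|/2 = 370.75.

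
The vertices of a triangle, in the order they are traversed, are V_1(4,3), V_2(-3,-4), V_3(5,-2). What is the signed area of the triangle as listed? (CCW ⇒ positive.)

21

Apply Gauss's area formula: 2A = Σ (x_i·y_{i+1} − x_{i+1}·y_i), indices taken mod 3.
Σ = (-7) + (26) + (23) = 42
Signed area = Σ/2 = 21 (positive ⇒ counter-clockwise traversal).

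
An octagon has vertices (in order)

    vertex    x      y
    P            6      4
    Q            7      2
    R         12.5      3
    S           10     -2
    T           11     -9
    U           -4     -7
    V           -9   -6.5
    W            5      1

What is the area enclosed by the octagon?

Σ = (-16) + (-4) + (-55) + (-68) + (-113) + (-37) + (23.5) + (14) = -255.5
Area = |Σ|/2 = 127.75.

127.75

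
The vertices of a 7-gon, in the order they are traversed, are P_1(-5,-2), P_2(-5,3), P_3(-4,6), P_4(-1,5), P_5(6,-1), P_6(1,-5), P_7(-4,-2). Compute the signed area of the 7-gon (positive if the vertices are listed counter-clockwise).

Apply the surveyor's formula: 2A = Σ (x_i·y_{i+1} − x_{i+1}·y_i), indices taken mod 7.
Cross-terms: -25, -18, -14, -29, -29, -22, -2  ⇒  Σ = -139
Signed area = Σ/2 = -69.5 (negative ⇒ clockwise traversal).

-69.5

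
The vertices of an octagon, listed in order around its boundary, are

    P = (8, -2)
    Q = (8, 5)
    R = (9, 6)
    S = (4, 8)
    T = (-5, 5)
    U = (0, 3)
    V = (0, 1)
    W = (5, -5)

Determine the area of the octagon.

88.5

Σ = (56) + (3) + (48) + (60) + (-15) + (0) + (-5) + (30) = 177
Area = |Σ|/2 = 88.5.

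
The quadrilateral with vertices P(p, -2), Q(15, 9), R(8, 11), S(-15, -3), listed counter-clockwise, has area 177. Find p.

5

The doubled signed area Σ (x_i y_{i+1} − x_{i+1} y_i) is linear in p.
With p=0 it equals 294; the coefficient of p is 12 (from the two edges through P).
So 12·p + 294 = 2·177 = 354 ⇒ p = 5.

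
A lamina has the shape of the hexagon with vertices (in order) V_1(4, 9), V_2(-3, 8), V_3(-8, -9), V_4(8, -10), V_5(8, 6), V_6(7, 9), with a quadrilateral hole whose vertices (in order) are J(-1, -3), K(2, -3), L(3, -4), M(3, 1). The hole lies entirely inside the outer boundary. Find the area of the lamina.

235

Outer boundary:
Apply the shoelace (surveyor's) formula: 2A = Σ (x_i·y_{i+1} − x_{i+1}·y_i), indices taken mod 6.
V_1→V_2: (4)(8) − (-3)(9) = 59
V_2→V_3: (-3)(-9) − (-8)(8) = 91
V_3→V_4: (-8)(-10) − (8)(-9) = 152
V_4→V_5: (8)(6) − (8)(-10) = 128
V_5→V_6: (8)(9) − (7)(6) = 30
V_6→V_1: (7)(9) − (4)(9) = 27
Σ = 487
Area = |Σ|/2 = 243.5.
Hole:
Apply the shoelace formula: 2A = Σ (x_i·y_{i+1} − x_{i+1}·y_i), indices taken mod 4.
Cross-terms: 9, 1, 15, -8  ⇒  Σ = 17
Area = |Σ|/2 = 8.5.
Net area = 243.5 − 8.5 = 235.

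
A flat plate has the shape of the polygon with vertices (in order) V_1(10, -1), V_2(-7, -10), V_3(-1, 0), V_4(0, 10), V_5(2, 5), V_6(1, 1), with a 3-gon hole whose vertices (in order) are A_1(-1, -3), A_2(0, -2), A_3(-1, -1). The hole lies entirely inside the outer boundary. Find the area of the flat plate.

Outer boundary:
Cross-terms: -107, -10, -10, -20, -3, -11  ⇒  Σ = -161
Area = |Σ|/2 = 80.5.
Hole:
Σ = (2) + (-2) + (2) = 2
Area = |Σ|/2 = 1.
Net area = 80.5 − 1 = 79.5.

79.5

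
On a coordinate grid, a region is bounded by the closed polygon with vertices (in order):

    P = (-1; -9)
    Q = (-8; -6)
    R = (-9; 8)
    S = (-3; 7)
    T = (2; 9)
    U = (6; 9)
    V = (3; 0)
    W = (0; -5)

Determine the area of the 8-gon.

Apply the shoelace formula: 2A = Σ (x_i·y_{i+1} − x_{i+1}·y_i), indices taken mod 8.
P→Q: (-1)(-6) − (-8)(-9) = -66
Q→R: (-8)(8) − (-9)(-6) = -118
R→S: (-9)(7) − (-3)(8) = -39
S→T: (-3)(9) − (2)(7) = -41
T→U: (2)(9) − (6)(9) = -36
U→V: (6)(0) − (3)(9) = -27
V→W: (3)(-5) − (0)(0) = -15
W→P: (0)(-9) − (-1)(-5) = -5
Σ = -347
Area = |Σ|/2 = 173.5.

173.5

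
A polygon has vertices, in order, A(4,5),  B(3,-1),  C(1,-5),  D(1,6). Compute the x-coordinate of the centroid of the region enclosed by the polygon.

Apply the surveyor's formula. First the cross-terms c_i = x_i·y_{i+1} − x_{i+1}·y_i:
  -19, -14, 11, -19  ⇒  2A = -41, A = -20.5.
Then Σ (x_i + x_{i+1})·c_i = -262, so x̄ = -262 / (6·(-20.5)) = 262/123.

262/123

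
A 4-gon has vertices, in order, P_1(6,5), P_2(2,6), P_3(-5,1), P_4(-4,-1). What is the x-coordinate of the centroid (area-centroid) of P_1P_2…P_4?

1/53

Apply the shoelace formula. First the cross-terms c_i = x_i·y_{i+1} − x_{i+1}·y_i:
  26, 32, 9, -14  ⇒  2A = 53, A = 26.5.
Then Σ (x_i + x_{i+1})·c_i = 3, so x̄ = 3 / (6·26.5) = 1/53.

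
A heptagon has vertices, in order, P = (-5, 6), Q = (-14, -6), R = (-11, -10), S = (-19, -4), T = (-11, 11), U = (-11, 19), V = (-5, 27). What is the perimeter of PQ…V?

86

|PQ| = √((-9)² + (-12)²) = √225 = 15
|QR| = √((3)² + (-4)²) = √25 = 5
|RS| = √((-8)² + (6)²) = √100 = 10
|ST| = √((8)² + (15)²) = √289 = 17
|TU| = √((0)² + (8)²) = √64 = 8
|UV| = √((6)² + (8)²) = √100 = 10
|VP| = √((0)² + (-21)²) = √441 = 21
Perimeter = 15 + 5 + 10 + 17 + 8 + 10 + 21 = 86.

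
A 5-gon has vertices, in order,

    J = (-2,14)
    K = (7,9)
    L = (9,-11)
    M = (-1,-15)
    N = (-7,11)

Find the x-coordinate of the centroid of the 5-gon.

74/51

Apply the shoelace (surveyor's) formula. First the cross-terms c_i = x_i·y_{i+1} − x_{i+1}·y_i:
  -116, -158, -146, -116, -76  ⇒  2A = -612, A = -306.
Then Σ (x_i + x_{i+1})·c_i = -2664, so x̄ = -2664 / (6·(-306)) = 74/51.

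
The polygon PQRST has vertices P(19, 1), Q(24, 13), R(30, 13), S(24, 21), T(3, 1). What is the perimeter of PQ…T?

|PQ| = √((5)² + (12)²) = √169 = 13
|QR| = √((6)² + (0)²) = √36 = 6
|RS| = √((-6)² + (8)²) = √100 = 10
|ST| = √((-21)² + (-20)²) = √841 = 29
|TP| = √((16)² + (0)²) = √256 = 16
Perimeter = 13 + 6 + 10 + 29 + 16 = 74.

74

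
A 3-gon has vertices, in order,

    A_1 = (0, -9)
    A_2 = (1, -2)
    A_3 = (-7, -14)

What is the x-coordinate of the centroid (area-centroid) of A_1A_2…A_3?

Apply the shoelace formula. First the cross-terms c_i = x_i·y_{i+1} − x_{i+1}·y_i:
  9, -28, 63  ⇒  2A = 44, A = 22.
Then Σ (x_i + x_{i+1})·c_i = -264, so x̄ = -264 / (6·22) = -2.

-2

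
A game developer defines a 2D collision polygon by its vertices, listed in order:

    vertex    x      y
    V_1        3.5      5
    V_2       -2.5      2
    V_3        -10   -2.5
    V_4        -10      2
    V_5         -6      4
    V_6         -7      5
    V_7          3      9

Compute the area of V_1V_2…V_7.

61.875

Σ = (19.5) + (26.25) + (-45) + (-28) + (-2) + (-78) + (-16.5) = -123.75
Area = |Σ|/2 = 61.875.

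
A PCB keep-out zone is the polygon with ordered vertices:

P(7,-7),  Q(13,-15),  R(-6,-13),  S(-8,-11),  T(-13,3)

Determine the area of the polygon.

Apply the surveyor's formula: 2A = Σ (x_i·y_{i+1} − x_{i+1}·y_i), indices taken mod 5.
P→Q: (7)(-15) − (13)(-7) = -14
Q→R: (13)(-13) − (-6)(-15) = -259
R→S: (-6)(-11) − (-8)(-13) = -38
S→T: (-8)(3) − (-13)(-11) = -167
T→P: (-13)(-7) − (7)(3) = 70
Σ = -408
Area = |Σ|/2 = 204.

204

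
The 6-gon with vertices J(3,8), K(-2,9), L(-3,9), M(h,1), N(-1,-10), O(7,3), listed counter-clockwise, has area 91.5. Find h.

-1

Write out the shoelace sum; only the two edges meeting at M involve h:
2·Area = [((-3)·1 − h·9) + (h·(-10) − (-1)·1)] + 166
       = -19·h + 164 = 183
⇒ h = -1.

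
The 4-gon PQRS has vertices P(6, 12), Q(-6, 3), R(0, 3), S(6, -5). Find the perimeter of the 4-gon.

48

|PQ| = √((-12)² + (-9)²) = √225 = 15
|QR| = √((6)² + (0)²) = √36 = 6
|RS| = √((6)² + (-8)²) = √100 = 10
|SP| = √((0)² + (17)²) = √289 = 17
Perimeter = 15 + 6 + 10 + 17 = 48.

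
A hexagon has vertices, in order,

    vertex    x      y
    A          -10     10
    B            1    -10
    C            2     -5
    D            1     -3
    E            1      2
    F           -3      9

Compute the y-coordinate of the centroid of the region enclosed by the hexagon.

Apply the surveyor's formula. First the cross-terms c_i = x_i·y_{i+1} − x_{i+1}·y_i:
  90, 15, -1, 5, 15, 60  ⇒  2A = 184, A = 92.
Then Σ (y_i + y_{i+1})·c_i = 1083, so ȳ = 1083 / (6·92) = 361/184.

361/184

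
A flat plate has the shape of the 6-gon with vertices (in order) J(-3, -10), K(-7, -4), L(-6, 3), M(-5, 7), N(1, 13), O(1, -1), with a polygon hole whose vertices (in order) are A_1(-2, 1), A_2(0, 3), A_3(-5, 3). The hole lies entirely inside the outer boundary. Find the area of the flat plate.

Outer boundary:
Apply the surveyor's formula: 2A = Σ (x_i·y_{i+1} − x_{i+1}·y_i), indices taken mod 6.
Cross-terms: -58, -45, -27, -72, -14, -13  ⇒  Σ = -229
Area = |Σ|/2 = 114.5.
Hole:
Apply the surveyor's formula: 2A = Σ (x_i·y_{i+1} − x_{i+1}·y_i), indices taken mod 3.
Σ = (-6) + (15) + (1) = 10
Area = |Σ|/2 = 5.
Net area = 114.5 − 5 = 109.5.

109.5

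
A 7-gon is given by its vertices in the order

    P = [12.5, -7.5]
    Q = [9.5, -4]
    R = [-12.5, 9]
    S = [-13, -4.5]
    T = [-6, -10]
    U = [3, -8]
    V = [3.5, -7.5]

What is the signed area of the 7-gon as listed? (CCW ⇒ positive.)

242

Apply the surveyor's formula: 2A = Σ (x_i·y_{i+1} − x_{i+1}·y_i), indices taken mod 7.
Σ = (21.25) + (35.5) + (173.25) + (103) + (78) + (5.5) + (67.5) = 484
Signed area = Σ/2 = 242 (positive ⇒ counter-clockwise traversal).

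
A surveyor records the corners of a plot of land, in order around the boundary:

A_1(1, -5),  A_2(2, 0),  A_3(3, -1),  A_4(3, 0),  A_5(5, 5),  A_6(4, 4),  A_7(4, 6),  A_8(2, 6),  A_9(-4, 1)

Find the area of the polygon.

Apply the surveyor's formula: 2A = Σ (x_i·y_{i+1} − x_{i+1}·y_i), indices taken mod 9.
Cross-terms: 10, -2, 3, 15, 0, 8, 12, 26, 19  ⇒  Σ = 91
Area = |Σ|/2 = 45.5.

45.5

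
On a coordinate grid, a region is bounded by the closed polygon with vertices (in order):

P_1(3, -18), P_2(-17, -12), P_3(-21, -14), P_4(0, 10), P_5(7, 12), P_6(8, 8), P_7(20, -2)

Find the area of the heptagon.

603

Apply Gauss's area formula: 2A = Σ (x_i·y_{i+1} − x_{i+1}·y_i), indices taken mod 7.
Σ = (-342) + (-14) + (-210) + (-70) + (-40) + (-176) + (-354) = -1206
Area = |Σ|/2 = 603.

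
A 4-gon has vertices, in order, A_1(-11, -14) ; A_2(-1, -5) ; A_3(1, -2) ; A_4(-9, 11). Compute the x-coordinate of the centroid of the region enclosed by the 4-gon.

Apply the shoelace formula. First the cross-terms c_i = x_i·y_{i+1} − x_{i+1}·y_i:
  41, 7, -7, 247  ⇒  2A = 288, A = 144.
Then Σ (x_i + x_{i+1})·c_i = -5376, so x̄ = -5376 / (6·144) = -56/9.

-56/9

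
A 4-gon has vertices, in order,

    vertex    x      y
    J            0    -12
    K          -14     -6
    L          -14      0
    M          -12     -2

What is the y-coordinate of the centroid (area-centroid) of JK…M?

-91/15

Apply the shoelace formula. First the cross-terms c_i = x_i·y_{i+1} − x_{i+1}·y_i:
  -168, -84, 28, 144  ⇒  2A = -80, A = -40.
Then Σ (y_i + y_{i+1})·c_i = 1456, so ȳ = 1456 / (6·(-40)) = -91/15.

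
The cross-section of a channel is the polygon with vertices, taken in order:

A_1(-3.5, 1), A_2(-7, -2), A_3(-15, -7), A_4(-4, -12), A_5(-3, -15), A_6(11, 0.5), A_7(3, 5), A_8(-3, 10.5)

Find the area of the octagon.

Apply Gauss's area formula: 2A = Σ (x_i·y_{i+1} − x_{i+1}·y_i), indices taken mod 8.
A_1→A_2: (-3.5)(-2) − (-7)(1) = 14
A_2→A_3: (-7)(-7) − (-15)(-2) = 19
A_3→A_4: (-15)(-12) − (-4)(-7) = 152
A_4→A_5: (-4)(-15) − (-3)(-12) = 24
A_5→A_6: (-3)(0.5) − (11)(-15) = 163.5
A_6→A_7: (11)(5) − (3)(0.5) = 53.5
A_7→A_8: (3)(10.5) − (-3)(5) = 46.5
A_8→A_1: (-3)(1) − (-3.5)(10.5) = 33.75
Σ = 506.25
Area = |Σ|/2 = 253.125.

253.125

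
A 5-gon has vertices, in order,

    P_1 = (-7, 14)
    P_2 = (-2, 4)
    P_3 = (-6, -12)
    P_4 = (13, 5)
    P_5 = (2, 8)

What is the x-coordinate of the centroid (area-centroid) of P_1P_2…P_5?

Apply the surveyor's formula. First the cross-terms c_i = x_i·y_{i+1} − x_{i+1}·y_i:
  0, 48, 126, 94, 84  ⇒  2A = 352, A = 176.
Then Σ (x_i + x_{i+1})·c_i = 1488, so x̄ = 1488 / (6·176) = 31/22.

31/22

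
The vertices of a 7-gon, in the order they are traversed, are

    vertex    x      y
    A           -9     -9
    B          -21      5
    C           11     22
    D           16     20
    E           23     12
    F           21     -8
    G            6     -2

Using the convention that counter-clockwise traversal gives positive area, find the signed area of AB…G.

-826.5

Apply the shoelace formula: 2A = Σ (x_i·y_{i+1} − x_{i+1}·y_i), indices taken mod 7.
Σ = (-234) + (-517) + (-132) + (-268) + (-436) + (6) + (-72) = -1653
Signed area = Σ/2 = -826.5 (negative ⇒ clockwise traversal).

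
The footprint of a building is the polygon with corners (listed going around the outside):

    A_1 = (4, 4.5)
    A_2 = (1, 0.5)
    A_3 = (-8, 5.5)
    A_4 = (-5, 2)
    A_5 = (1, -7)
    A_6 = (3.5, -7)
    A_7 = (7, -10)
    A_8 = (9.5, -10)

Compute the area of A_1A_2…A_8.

Apply Gauss's area formula: 2A = Σ (x_i·y_{i+1} − x_{i+1}·y_i), indices taken mod 8.
A_1→A_2: (4)(0.5) − (1)(4.5) = -2.5
A_2→A_3: (1)(5.5) − (-8)(0.5) = 9.5
A_3→A_4: (-8)(2) − (-5)(5.5) = 11.5
A_4→A_5: (-5)(-7) − (1)(2) = 33
A_5→A_6: (1)(-7) − (3.5)(-7) = 17.5
A_6→A_7: (3.5)(-10) − (7)(-7) = 14
A_7→A_8: (7)(-10) − (9.5)(-10) = 25
A_8→A_1: (9.5)(4.5) − (4)(-10) = 82.75
Σ = 190.75
Area = |Σ|/2 = 95.375.

95.375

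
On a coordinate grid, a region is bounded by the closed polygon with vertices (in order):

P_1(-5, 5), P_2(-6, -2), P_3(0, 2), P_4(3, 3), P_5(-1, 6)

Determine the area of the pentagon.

Apply the shoelace formula: 2A = Σ (x_i·y_{i+1} − x_{i+1}·y_i), indices taken mod 5.
Σ = (40) + (-12) + (-6) + (21) + (25) = 68
Area = |Σ|/2 = 34.

34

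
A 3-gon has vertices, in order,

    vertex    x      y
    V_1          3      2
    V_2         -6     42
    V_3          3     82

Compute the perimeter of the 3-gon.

162

|V_1V_2| = √((-9)² + (40)²) = √1681 = 41
|V_2V_3| = √((9)² + (40)²) = √1681 = 41
|V_3V_1| = √((0)² + (-80)²) = √6400 = 80
Perimeter = 41 + 41 + 80 = 162.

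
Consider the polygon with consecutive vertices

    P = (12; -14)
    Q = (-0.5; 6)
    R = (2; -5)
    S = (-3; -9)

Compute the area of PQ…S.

86.25

Cross-terms: 65, -9.5, -33, 150  ⇒  Σ = 172.5
Area = |Σ|/2 = 86.25.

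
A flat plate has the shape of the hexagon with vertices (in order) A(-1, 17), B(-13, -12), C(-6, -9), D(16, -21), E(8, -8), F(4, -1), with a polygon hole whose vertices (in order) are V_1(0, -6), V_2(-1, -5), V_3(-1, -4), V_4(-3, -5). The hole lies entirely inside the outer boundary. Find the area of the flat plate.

Outer boundary:
Apply the shoelace formula: 2A = Σ (x_i·y_{i+1} − x_{i+1}·y_i), indices taken mod 6.
Σ = (233) + (45) + (270) + (40) + (24) + (67) = 679
Area = |Σ|/2 = 339.5.
Hole:
Apply the shoelace formula: 2A = Σ (x_i·y_{i+1} − x_{i+1}·y_i), indices taken mod 4.
Σ = (-6) + (-1) + (-7) + (18) = 4
Area = |Σ|/2 = 2.
Net area = 339.5 − 2 = 337.5.

337.5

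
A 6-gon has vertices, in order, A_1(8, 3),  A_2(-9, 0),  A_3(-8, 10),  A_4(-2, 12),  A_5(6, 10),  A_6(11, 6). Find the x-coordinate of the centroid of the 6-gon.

-11/30

Apply the shoelace formula. First the cross-terms c_i = x_i·y_{i+1} − x_{i+1}·y_i:
  27, -90, -76, -92, -74, -15  ⇒  2A = -320, A = -160.
Then Σ (x_i + x_{i+1})·c_i = 352, so x̄ = 352 / (6·(-160)) = -11/30.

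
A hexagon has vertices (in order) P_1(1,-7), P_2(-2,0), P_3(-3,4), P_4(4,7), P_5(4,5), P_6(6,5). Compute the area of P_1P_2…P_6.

62

Σ = (-14) + (-8) + (-37) + (-8) + (-10) + (-47) = -124
Area = |Σ|/2 = 62.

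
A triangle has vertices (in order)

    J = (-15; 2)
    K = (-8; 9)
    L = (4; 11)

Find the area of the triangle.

Apply Gauss's area formula: 2A = Σ (x_i·y_{i+1} − x_{i+1}·y_i), indices taken mod 3.
Cross-terms: -119, -124, 173  ⇒  Σ = -70
Area = |Σ|/2 = 35.

35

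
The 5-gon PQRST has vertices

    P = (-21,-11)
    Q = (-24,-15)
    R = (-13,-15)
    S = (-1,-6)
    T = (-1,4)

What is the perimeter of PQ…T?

|PQ| = √((-3)² + (-4)²) = √25 = 5
|QR| = √((11)² + (0)²) = √121 = 11
|RS| = √((12)² + (9)²) = √225 = 15
|ST| = √((0)² + (10)²) = √100 = 10
|TP| = √((-20)² + (-15)²) = √625 = 25
Perimeter = 5 + 11 + 15 + 10 + 25 = 66.

66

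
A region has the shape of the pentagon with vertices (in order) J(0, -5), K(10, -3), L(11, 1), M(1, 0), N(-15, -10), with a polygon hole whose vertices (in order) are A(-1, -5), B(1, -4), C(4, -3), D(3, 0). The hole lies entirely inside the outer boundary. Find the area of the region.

Outer boundary:
Σ = (50) + (43) + (-1) + (-10) + (75) = 157
Area = |Σ|/2 = 78.5.
Hole:
Cross-terms: 9, 13, 9, -15  ⇒  Σ = 16
Area = |Σ|/2 = 8.
Net area = 78.5 − 8 = 70.5.

70.5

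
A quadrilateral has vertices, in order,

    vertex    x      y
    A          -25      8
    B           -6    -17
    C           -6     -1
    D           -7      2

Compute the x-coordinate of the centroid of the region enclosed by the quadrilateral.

Apply the shoelace formula. First the cross-terms c_i = x_i·y_{i+1} − x_{i+1}·y_i:
  473, -96, -19, -6  ⇒  2A = 352, A = 176.
Then Σ (x_i + x_{i+1})·c_i = -13072, so x̄ = -13072 / (6·176) = -817/66.

-817/66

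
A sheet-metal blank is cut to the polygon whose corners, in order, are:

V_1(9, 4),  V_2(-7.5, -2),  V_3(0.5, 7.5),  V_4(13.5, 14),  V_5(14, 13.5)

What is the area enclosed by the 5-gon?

Apply the shoelace (surveyor's) formula: 2A = Σ (x_i·y_{i+1} − x_{i+1}·y_i), indices taken mod 5.
Cross-terms: 12, -55.25, -94.25, -13.75, -65.5  ⇒  Σ = -216.75
Area = |Σ|/2 = 108.375.

108.375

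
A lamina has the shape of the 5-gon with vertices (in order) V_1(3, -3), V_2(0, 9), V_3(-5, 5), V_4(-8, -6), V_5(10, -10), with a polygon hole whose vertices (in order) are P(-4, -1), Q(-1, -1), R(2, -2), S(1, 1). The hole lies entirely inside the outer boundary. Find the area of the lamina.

Outer boundary:
Apply Gauss's area formula: 2A = Σ (x_i·y_{i+1} − x_{i+1}·y_i), indices taken mod 5.
Cross-terms: 27, 45, 70, 140, 0  ⇒  Σ = 282
Area = |Σ|/2 = 141.
Hole:
Apply Gauss's area formula: 2A = Σ (x_i·y_{i+1} − x_{i+1}·y_i), indices taken mod 4.
P→Q: (-4)(-1) − (-1)(-1) = 3
Q→R: (-1)(-2) − (2)(-1) = 4
R→S: (2)(1) − (1)(-2) = 4
S→P: (1)(-1) − (-4)(1) = 3
Σ = 14
Area = |Σ|/2 = 7.
Net area = 141 − 7 = 134.

134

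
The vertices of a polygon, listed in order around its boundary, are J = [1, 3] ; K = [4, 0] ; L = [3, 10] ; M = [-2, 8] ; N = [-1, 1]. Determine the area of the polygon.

37

Cross-terms: -12, 40, 44, 6, -4  ⇒  Σ = 74
Area = |Σ|/2 = 37.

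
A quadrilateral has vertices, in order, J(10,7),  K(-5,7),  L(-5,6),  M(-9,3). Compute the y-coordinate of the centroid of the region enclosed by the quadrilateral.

239/42

Apply Gauss's area formula. First the cross-terms c_i = x_i·y_{i+1} − x_{i+1}·y_i:
  105, 5, 39, -93  ⇒  2A = 56, A = 28.
Then Σ (y_i + y_{i+1})·c_i = 956, so ȳ = 956 / (6·28) = 239/42.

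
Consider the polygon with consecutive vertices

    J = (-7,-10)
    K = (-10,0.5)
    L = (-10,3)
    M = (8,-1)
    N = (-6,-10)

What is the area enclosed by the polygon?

J→K: (-7)(0.5) − (-10)(-10) = -103.5
K→L: (-10)(3) − (-10)(0.5) = -25
L→M: (-10)(-1) − (8)(3) = -14
M→N: (8)(-10) − (-6)(-1) = -86
N→J: (-6)(-10) − (-7)(-10) = -10
Σ = -238.5
Area = |Σ|/2 = 119.25.

119.25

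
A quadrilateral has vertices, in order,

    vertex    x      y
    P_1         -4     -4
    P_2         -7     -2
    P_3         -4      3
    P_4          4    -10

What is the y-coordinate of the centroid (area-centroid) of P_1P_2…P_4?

-97/33

Apply Gauss's area formula. First the cross-terms c_i = x_i·y_{i+1} − x_{i+1}·y_i:
  -20, -29, 28, -56  ⇒  2A = -77, A = -38.5.
Then Σ (y_i + y_{i+1})·c_i = 679, so ȳ = 679 / (6·(-38.5)) = -97/33.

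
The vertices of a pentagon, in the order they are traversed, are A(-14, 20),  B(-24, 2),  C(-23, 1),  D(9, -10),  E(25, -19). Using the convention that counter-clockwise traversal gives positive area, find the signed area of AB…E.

A→B: (-14)(2) − (-24)(20) = 452
B→C: (-24)(1) − (-23)(2) = 22
C→D: (-23)(-10) − (9)(1) = 221
D→E: (9)(-19) − (25)(-10) = 79
E→A: (25)(20) − (-14)(-19) = 234
Σ = 1008
Signed area = Σ/2 = 504 (positive ⇒ counter-clockwise traversal).

504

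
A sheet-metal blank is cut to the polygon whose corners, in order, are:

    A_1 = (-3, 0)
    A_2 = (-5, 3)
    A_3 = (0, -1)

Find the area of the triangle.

3.5

Cross-terms: -9, 5, -3  ⇒  Σ = -7
Area = |Σ|/2 = 3.5.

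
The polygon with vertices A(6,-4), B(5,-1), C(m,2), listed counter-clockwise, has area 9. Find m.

-2

Write out the shoelace sum; only the two edges meeting at C involve m:
2·Area = [(5·2 − m·(-1)) + (m·(-4) − 6·2)] + 14
       = -3·m + 12 = 18
⇒ m = -2.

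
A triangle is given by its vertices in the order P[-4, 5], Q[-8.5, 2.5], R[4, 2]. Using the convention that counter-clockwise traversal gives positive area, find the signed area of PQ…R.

Σ = (32.5) + (-27) + (28) = 33.5
Signed area = Σ/2 = 16.75 (positive ⇒ counter-clockwise traversal).

16.75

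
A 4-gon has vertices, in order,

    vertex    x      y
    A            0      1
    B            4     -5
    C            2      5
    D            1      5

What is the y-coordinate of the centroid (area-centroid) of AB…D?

0.75

Apply the shoelace formula. First the cross-terms c_i = x_i·y_{i+1} − x_{i+1}·y_i:
  -4, 30, 5, 1  ⇒  2A = 32, A = 16.
Then Σ (y_i + y_{i+1})·c_i = 72, so ȳ = 72 / (6·16) = 0.75.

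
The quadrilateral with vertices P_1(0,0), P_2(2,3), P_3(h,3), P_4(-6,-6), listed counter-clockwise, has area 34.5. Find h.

The doubled signed area Σ (x_i y_{i+1} − x_{i+1} y_i) is linear in h.
With h=0 it equals 24; the coefficient of h is -9 (from the two edges through P_3).
So -9·h + 24 = 2·34.5 = 69 ⇒ h = -5.

-5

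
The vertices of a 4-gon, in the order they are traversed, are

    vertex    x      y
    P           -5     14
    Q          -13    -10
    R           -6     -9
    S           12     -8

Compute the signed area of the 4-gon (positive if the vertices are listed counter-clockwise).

286.5

Σ = (232) + (57) + (156) + (128) = 573
Signed area = Σ/2 = 286.5 (positive ⇒ counter-clockwise traversal).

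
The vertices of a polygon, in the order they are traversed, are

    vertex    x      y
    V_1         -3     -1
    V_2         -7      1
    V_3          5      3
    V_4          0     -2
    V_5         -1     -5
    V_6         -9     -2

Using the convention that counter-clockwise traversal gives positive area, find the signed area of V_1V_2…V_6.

-44

Apply Gauss's area formula: 2A = Σ (x_i·y_{i+1} − x_{i+1}·y_i), indices taken mod 6.
Σ = (-10) + (-26) + (-10) + (-2) + (-43) + (3) = -88
Signed area = Σ/2 = -44 (negative ⇒ clockwise traversal).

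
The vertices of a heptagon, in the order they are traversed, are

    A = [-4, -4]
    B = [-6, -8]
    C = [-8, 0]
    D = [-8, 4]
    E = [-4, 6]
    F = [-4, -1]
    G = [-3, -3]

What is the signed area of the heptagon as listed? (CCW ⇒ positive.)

Σ = (8) + (-64) + (-32) + (-32) + (28) + (9) + (0) = -83
Signed area = Σ/2 = -41.5 (negative ⇒ clockwise traversal).

-41.5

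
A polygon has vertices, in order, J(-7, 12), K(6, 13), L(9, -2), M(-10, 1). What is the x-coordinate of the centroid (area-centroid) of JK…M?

-5/39

Apply the shoelace (surveyor's) formula. First the cross-terms c_i = x_i·y_{i+1} − x_{i+1}·y_i:
  -163, -129, -11, -113  ⇒  2A = -416, A = -208.
Then Σ (x_i + x_{i+1})·c_i = 160, so x̄ = 160 / (6·(-208)) = -5/39.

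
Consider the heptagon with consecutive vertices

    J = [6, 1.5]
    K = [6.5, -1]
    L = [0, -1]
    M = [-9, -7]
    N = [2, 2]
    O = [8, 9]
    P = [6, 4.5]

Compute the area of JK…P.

Apply the shoelace (surveyor's) formula: 2A = Σ (x_i·y_{i+1} − x_{i+1}·y_i), indices taken mod 7.
Σ = (-15.75) + (-6.5) + (-9) + (-4) + (2) + (-18) + (-18) = -69.25
Area = |Σ|/2 = 34.625.

34.625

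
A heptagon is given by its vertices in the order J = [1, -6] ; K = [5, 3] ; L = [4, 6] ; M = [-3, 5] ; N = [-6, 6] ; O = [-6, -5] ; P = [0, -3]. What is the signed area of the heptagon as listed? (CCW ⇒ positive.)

Cross-terms: 33, 18, 38, 12, 66, 18, 3  ⇒  Σ = 188
Signed area = Σ/2 = 94 (positive ⇒ counter-clockwise traversal).

94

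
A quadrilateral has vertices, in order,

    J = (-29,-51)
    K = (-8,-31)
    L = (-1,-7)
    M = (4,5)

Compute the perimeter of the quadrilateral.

|JK| = √((21)² + (20)²) = √841 = 29
|KL| = √((7)² + (24)²) = √625 = 25
|LM| = √((5)² + (12)²) = √169 = 13
|MJ| = √((-33)² + (-56)²) = √4225 = 65
Perimeter = 29 + 25 + 13 + 65 = 132.

132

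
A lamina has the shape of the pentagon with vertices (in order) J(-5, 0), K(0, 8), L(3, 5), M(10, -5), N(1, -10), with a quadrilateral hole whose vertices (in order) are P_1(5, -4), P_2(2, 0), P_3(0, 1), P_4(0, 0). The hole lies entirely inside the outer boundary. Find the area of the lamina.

132

Outer boundary:
Σ = (-40) + (-24) + (-65) + (-95) + (-50) = -274
Area = |Σ|/2 = 137.
Hole:
Apply the shoelace formula: 2A = Σ (x_i·y_{i+1} − x_{i+1}·y_i), indices taken mod 4.
Cross-terms: 8, 2, 0, 0  ⇒  Σ = 10
Area = |Σ|/2 = 5.
Net area = 137 − 5 = 132.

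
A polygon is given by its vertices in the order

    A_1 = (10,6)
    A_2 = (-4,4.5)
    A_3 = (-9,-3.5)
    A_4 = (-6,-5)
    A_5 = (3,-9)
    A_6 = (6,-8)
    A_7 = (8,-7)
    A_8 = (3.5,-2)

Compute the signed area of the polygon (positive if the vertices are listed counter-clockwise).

Apply the shoelace (surveyor's) formula: 2A = Σ (x_i·y_{i+1} − x_{i+1}·y_i), indices taken mod 8.
Σ = (69) + (54.5) + (24) + (69) + (30) + (22) + (8.5) + (41) = 318
Signed area = Σ/2 = 159 (positive ⇒ counter-clockwise traversal).

159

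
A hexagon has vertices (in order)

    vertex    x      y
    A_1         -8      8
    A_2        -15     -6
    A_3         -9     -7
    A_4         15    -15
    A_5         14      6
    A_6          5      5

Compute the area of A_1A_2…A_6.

439.5

Cross-terms: 168, 51, 240, 300, 40, 80  ⇒  Σ = 879
Area = |Σ|/2 = 439.5.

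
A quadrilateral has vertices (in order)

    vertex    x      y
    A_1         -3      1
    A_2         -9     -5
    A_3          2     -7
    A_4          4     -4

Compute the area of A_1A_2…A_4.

54.5

Apply the surveyor's formula: 2A = Σ (x_i·y_{i+1} − x_{i+1}·y_i), indices taken mod 4.
Cross-terms: 24, 73, 20, -8  ⇒  Σ = 109
Area = |Σ|/2 = 54.5.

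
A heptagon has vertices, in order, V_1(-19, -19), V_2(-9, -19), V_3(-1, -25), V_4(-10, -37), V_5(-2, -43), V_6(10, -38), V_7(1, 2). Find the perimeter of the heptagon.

|V_1V_2| = √((10)² + (0)²) = √100 = 10
|V_2V_3| = √((8)² + (-6)²) = √100 = 10
|V_3V_4| = √((-9)² + (-12)²) = √225 = 15
|V_4V_5| = √((8)² + (-6)²) = √100 = 10
|V_5V_6| = √((12)² + (5)²) = √169 = 13
|V_6V_7| = √((-9)² + (40)²) = √1681 = 41
|V_7V_1| = √((-20)² + (-21)²) = √841 = 29
Perimeter = 10 + 10 + 15 + 10 + 13 + 41 + 29 = 128.

128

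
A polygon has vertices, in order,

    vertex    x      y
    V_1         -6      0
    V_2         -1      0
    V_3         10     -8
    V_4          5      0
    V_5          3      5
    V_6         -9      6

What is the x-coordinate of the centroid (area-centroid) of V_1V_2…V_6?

-23/258

Apply the surveyor's formula. First the cross-terms c_i = x_i·y_{i+1} − x_{i+1}·y_i:
  0, 8, 40, 25, 63, 36  ⇒  2A = 172, A = 86.
Then Σ (x_i + x_{i+1})·c_i = -46, so x̄ = -46 / (6·86) = -23/258.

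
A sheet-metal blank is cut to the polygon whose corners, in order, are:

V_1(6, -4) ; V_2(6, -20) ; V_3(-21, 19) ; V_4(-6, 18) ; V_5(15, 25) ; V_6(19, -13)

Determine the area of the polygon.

877

Σ = (-96) + (-306) + (-264) + (-420) + (-670) + (2) = -1754
Area = |Σ|/2 = 877.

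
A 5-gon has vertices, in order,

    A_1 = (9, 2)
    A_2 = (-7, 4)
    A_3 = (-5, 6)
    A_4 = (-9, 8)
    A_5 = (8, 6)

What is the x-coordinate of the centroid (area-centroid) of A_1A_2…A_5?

20/19

Apply the surveyor's formula. First the cross-terms c_i = x_i·y_{i+1} − x_{i+1}·y_i:
  50, -22, 14, -118, -38  ⇒  2A = -114, A = -57.
Then Σ (x_i + x_{i+1})·c_i = -360, so x̄ = -360 / (6·(-57)) = 20/19.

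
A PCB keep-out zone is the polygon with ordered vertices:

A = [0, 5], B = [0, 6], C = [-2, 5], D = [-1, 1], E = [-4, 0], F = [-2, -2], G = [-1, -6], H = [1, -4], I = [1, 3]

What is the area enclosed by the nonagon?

29.5

Apply the surveyor's formula: 2A = Σ (x_i·y_{i+1} − x_{i+1}·y_i), indices taken mod 9.
Σ = (0) + (12) + (3) + (4) + (8) + (10) + (10) + (7) + (5) = 59
Area = |Σ|/2 = 29.5.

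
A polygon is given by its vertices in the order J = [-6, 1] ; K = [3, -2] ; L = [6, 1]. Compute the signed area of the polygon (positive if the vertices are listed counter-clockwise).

Apply the shoelace (surveyor's) formula: 2A = Σ (x_i·y_{i+1} − x_{i+1}·y_i), indices taken mod 3.
J→K: (-6)(-2) − (3)(1) = 9
K→L: (3)(1) − (6)(-2) = 15
L→J: (6)(1) − (-6)(1) = 12
Σ = 36
Signed area = Σ/2 = 18 (positive ⇒ counter-clockwise traversal).

18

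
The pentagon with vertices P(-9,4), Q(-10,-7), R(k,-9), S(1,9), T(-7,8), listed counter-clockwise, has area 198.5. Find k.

5

Write out the shoelace sum; only the two edges meeting at R involve k:
2·Area = [((-10)·(-9) − k·(-7)) + (k·9 − 1·(-9))] + 218
       = 16·k + 317 = 397
⇒ k = 5.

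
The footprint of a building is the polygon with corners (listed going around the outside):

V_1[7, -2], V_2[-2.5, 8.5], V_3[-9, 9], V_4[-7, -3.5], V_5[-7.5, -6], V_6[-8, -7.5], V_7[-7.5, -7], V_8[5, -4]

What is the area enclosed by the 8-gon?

154.875

V_1→V_2: (7)(8.5) − (-2.5)(-2) = 54.5
V_2→V_3: (-2.5)(9) − (-9)(8.5) = 54
V_3→V_4: (-9)(-3.5) − (-7)(9) = 94.5
V_4→V_5: (-7)(-6) − (-7.5)(-3.5) = 15.75
V_5→V_6: (-7.5)(-7.5) − (-8)(-6) = 8.25
V_6→V_7: (-8)(-7) − (-7.5)(-7.5) = -0.25
V_7→V_8: (-7.5)(-4) − (5)(-7) = 65
V_8→V_1: (5)(-2) − (7)(-4) = 18
Σ = 309.75
Area = |Σ|/2 = 154.875.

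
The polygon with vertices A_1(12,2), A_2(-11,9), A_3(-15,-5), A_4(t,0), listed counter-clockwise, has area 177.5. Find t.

Write out the shoelace sum; only the two edges meeting at A_4 involve t:
2·Area = [((-15)·0 − t·(-5)) + (t·2 − 12·0)] + 320
       = 7·t + 320 = 355
⇒ t = 5.

5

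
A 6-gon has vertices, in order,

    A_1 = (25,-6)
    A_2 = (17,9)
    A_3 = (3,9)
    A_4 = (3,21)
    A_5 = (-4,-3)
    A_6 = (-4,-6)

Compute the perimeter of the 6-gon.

100

|A_1A_2| = √((-8)² + (15)²) = √289 = 17
|A_2A_3| = √((-14)² + (0)²) = √196 = 14
|A_3A_4| = √((0)² + (12)²) = √144 = 12
|A_4A_5| = √((-7)² + (-24)²) = √625 = 25
|A_5A_6| = √((0)² + (-3)²) = √9 = 3
|A_6A_1| = √((29)² + (0)²) = √841 = 29
Perimeter = 17 + 14 + 12 + 25 + 3 + 29 = 100.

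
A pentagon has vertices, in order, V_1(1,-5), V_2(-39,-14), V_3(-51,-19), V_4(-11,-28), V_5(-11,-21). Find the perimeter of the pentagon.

|V_1V_2| = √((-40)² + (-9)²) = √1681 = 41
|V_2V_3| = √((-12)² + (-5)²) = √169 = 13
|V_3V_4| = √((40)² + (-9)²) = √1681 = 41
|V_4V_5| = √((0)² + (7)²) = √49 = 7
|V_5V_1| = √((12)² + (16)²) = √400 = 20
Perimeter = 41 + 13 + 41 + 7 + 20 = 122.

122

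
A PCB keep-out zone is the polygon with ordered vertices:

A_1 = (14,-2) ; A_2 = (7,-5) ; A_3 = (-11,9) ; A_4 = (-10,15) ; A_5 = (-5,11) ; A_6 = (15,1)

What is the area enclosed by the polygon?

186

Apply the surveyor's formula: 2A = Σ (x_i·y_{i+1} − x_{i+1}·y_i), indices taken mod 6.
Cross-terms: -56, 8, -75, -35, -170, -44  ⇒  Σ = -372
Area = |Σ|/2 = 186.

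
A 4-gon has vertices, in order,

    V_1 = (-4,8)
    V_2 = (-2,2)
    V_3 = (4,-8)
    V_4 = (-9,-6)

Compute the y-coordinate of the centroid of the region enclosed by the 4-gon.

-74/33

Apply Gauss's area formula. First the cross-terms c_i = x_i·y_{i+1} − x_{i+1}·y_i:
  8, 8, -96, -96  ⇒  2A = -176, A = -88.
Then Σ (y_i + y_{i+1})·c_i = 1184, so ȳ = 1184 / (6·(-88)) = -74/33.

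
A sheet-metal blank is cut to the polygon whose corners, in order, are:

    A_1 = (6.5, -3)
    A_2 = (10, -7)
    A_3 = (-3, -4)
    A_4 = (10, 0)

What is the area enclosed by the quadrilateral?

33.25

Apply the shoelace (surveyor's) formula: 2A = Σ (x_i·y_{i+1} − x_{i+1}·y_i), indices taken mod 4.
A_1→A_2: (6.5)(-7) − (10)(-3) = -15.5
A_2→A_3: (10)(-4) − (-3)(-7) = -61
A_3→A_4: (-3)(0) − (10)(-4) = 40
A_4→A_1: (10)(-3) − (6.5)(0) = -30
Σ = -66.5
Area = |Σ|/2 = 33.25.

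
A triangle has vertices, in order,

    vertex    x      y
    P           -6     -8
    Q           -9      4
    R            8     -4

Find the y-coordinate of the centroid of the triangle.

Apply the shoelace (surveyor's) formula. First the cross-terms c_i = x_i·y_{i+1} − x_{i+1}·y_i:
  -96, 4, -88  ⇒  2A = -180, A = -90.
Then Σ (y_i + y_{i+1})·c_i = 1440, so ȳ = 1440 / (6·(-90)) = -8/3.

-8/3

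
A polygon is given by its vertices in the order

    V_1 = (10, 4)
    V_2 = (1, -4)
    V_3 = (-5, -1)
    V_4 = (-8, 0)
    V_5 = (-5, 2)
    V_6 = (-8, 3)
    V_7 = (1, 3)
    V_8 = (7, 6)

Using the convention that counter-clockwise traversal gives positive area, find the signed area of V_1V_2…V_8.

Σ = (-44) + (-21) + (-8) + (-16) + (1) + (-27) + (-15) + (-32) = -162
Signed area = Σ/2 = -81 (negative ⇒ clockwise traversal).

-81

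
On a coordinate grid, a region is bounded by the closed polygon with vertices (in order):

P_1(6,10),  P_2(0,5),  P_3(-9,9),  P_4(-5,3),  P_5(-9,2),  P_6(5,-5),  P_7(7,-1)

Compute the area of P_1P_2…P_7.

Cross-terms: 30, 45, 18, 17, 35, 30, 76  ⇒  Σ = 251
Area = |Σ|/2 = 125.5.

125.5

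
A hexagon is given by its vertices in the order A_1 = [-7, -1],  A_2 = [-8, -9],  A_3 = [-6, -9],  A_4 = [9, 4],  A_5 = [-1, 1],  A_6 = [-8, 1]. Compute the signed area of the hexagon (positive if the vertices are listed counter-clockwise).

82.5

Apply the shoelace (surveyor's) formula: 2A = Σ (x_i·y_{i+1} − x_{i+1}·y_i), indices taken mod 6.
A_1→A_2: (-7)(-9) − (-8)(-1) = 55
A_2→A_3: (-8)(-9) − (-6)(-9) = 18
A_3→A_4: (-6)(4) − (9)(-9) = 57
A_4→A_5: (9)(1) − (-1)(4) = 13
A_5→A_6: (-1)(1) − (-8)(1) = 7
A_6→A_1: (-8)(-1) − (-7)(1) = 15
Σ = 165
Signed area = Σ/2 = 82.5 (positive ⇒ counter-clockwise traversal).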